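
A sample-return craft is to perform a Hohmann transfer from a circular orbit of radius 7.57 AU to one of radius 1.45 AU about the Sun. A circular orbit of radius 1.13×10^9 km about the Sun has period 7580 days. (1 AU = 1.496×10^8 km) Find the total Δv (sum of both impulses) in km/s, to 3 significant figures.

From Kepler's third law T² = 4π²r³/μ at r = 1.13×10^9 km, T = 7580 days = 7580 × 86400 s = 6.54912×10^8 s: μ = 4π²r³/T² = 1.32810×10^11 km³/s².
In km: r₁ = 7.57 × 1.496×10^8 = 1.132472×10^9 km; r₂ = 1.45 × 1.496×10^8 = 2.1692×10^8 km.
The Hohmann ellipse has a_t = (r₁ + r₂)/2 = 6.74696×10^8 km.
At r₁ the circular-orbit speed is v₁ = √(μ/r₁) = 10.829 km/s.
Transfer-orbit speed at r₁ (v² = μ(2/r − 1/a)): v_a = √[μ(2/r₁ − 1/a_t)] = 6.1404 km/s.
First burn Δv₁ = |v_a − v₁| = 4.689 km/s.
Circular speed at r₂: v₂ = √(μ/r₂) = 24.744 km/s.
Transfer-orbit speed at r₂: v_p = √[μ(2/r₂ − 1/a_t)] = 32.057 km/s.
Second burn Δv₂ = |v₂ − v_p| = 7.313 km/s.
Δv = Δv₁ + Δv₂ = 4.689 + 7.313 = 12.00 km/s.

Δv = 12.0 km/s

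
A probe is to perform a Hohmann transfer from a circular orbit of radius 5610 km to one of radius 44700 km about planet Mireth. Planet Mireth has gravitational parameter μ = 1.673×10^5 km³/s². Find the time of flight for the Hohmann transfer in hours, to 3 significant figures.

t = 8.51 hours

The Hohmann ellipse has a_t = (r₁ + r₂)/2 = 25155 km.
By Kepler's third law the transfer-orbit period is T = 2π√(a_t³/μ), so t = T/2 = 30640 s.
Converting: 30640 s ÷ 3600 s/hour = 8.51 hours.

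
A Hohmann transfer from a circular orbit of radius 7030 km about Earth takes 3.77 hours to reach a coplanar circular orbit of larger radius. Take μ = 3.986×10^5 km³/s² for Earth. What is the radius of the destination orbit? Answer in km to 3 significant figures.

r₂ = 32000 km

Transfer time t = 3.77 hours = 13572 s, and t = π√(a_t³/μ).
So a_t = (μ t²/π²)^(1/3) = (3.986×10^5 × (13572)² / π²)^(1/3) = 19521 km.
Since a_t = (r₁ + r₂)/2, r₂ = 2a_t − r₁ = 2×19521 − 7030 = 32012 km.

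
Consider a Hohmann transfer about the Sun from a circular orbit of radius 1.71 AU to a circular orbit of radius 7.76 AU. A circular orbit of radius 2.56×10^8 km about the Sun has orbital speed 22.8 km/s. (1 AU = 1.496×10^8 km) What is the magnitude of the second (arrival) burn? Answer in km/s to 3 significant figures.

From the circular-orbit relation v² = μ/r at r = 2.56×10^8 km: μ = v²r = (22.8)² × 2.56×10^8 = 1.33079×10^11 km³/s².
In km: r₁ = 1.71 × 1.496×10^8 = 2.55816×10^8 km; r₂ = 7.76 × 1.496×10^8 = 1.160896×10^9 km.
The Hohmann ellipse has a_t = (r₁ + r₂)/2 = 7.08356×10^8 km.
Circular speed at r = 1.160896×10^9 km: v_c = √(μ/r) = 10.707 km/s.
Vis-viva on the transfer ellipse at r = 1.160896×10^9 km gives v_t = √[μ(2/r − 1/a_t)] = 6.4342 km/s.
Δv₂ = |v_t − v_c| = |6.4342 − 10.707| = 4.273 km/s.

Δv₂ = 4.27 km/s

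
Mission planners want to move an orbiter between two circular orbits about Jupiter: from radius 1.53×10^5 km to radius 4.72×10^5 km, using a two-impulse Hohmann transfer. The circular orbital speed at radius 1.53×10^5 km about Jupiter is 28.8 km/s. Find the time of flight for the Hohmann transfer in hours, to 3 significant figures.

From the circular-orbit relation v² = μ/r at r = 1.53×10^5 km: μ = v²r = (28.8)² × 1.53×10^5 = 1.26904×10^8 km³/s².
The Hohmann ellipse has a_t = (r₁ + r₂)/2 = 3.125×10^5 km.
Transfer time t = π√(a_t³/μ) = π√((3.125×10^5)³ / 1.26904×10^8) = 48720 s.
Converting: 48720 s ÷ 3600 s/hour = 13.5 hours.

t = 13.5 hours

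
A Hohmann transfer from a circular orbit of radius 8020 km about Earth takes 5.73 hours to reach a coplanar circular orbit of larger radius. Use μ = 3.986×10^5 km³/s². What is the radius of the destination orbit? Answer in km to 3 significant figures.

Transfer time t = 5.73 hours = 20628 s, and t = π√(a_t³/μ).
So a_t = (μ t²/π²)^(1/3) = (3.986×10^5 × (20628)² / π²)^(1/3) = 25806 km.
Since a_t = (r₁ + r₂)/2, r₂ = 2a_t − r₁ = 2×25806 − 8020 = 43592 km.

r₂ = 43600 km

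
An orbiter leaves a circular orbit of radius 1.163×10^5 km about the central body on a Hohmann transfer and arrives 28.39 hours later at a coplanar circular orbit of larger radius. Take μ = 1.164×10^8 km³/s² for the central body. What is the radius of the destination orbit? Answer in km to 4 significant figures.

Transfer time t = 28.39 hours = 1.02204×10^5 s, and t = π√(a_t³/μ).
So a_t = (μ t²/π²)^(1/3) = (1.164×10^8 × (1.02204×10^5)² / π²)^(1/3) = 4.9758×10^5 km.
Since a_t = (r₁ + r₂)/2, r₂ = 2a_t − r₁ = 2×4.9758×10^5 − 1.163×10^5 = 8.7886×10^5 km.

r₂ = 8.789×10^5 km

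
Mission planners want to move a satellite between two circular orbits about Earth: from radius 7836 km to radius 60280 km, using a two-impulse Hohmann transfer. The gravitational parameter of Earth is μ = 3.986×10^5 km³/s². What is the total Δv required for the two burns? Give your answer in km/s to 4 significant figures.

Semi-major axis of the transfer orbit: a_t = (7836 + 60280)/2 = 34058 km.
Circular speed at r₁: v₁ = √(μ/r₁) = √(3.986×10^5/7836) = 7.1322 km/s.
On the transfer ellipse at r₁, vis-viva equation gives v_p = √[μ(2/r₁ − 1/a_t)] = 9.4885 km/s.
First burn Δv₁ = |v_p − v₁| = 2.356 km/s.
Circular speed at r₂: v₂ = √(μ/r₂) = 2.571 km/s.
Transfer-orbit speed at r₂: v_a = √[μ(2/r₂ − 1/a_t)] = 1.233 km/s.
Second burn Δv₂ = |v₂ − v_a| = 1.338 km/s.
Δv = Δv₁ + Δv₂ = 2.356 + 1.338 = 3.694 km/s.

Δv = 3.694 km/s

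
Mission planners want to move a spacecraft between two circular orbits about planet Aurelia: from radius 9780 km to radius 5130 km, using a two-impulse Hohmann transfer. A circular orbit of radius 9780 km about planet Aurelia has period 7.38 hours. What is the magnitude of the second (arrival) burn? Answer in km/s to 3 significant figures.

From Kepler's third law T² = 4π²r³/μ at r = 9780 km, T = 7.38 hours = 7.38 × 3600 s = 26568 s: μ = 4π²r³/T² = 52318.9 km³/s².
Semi-major axis of the transfer orbit: a_t = (9780 + 5130)/2 = 7455 km.
Circular speed at r = 5130 km: v_c = √(μ/r) = 3.19353 km/s.
Transfer-orbit speed at the same r (vis-viva, a = a_t): v_t = √[μ(2/r − 1/a_t)] = 3.65777 km/s.
Δv₂ = |v_t − v_c| = |3.65777 − 3.19353| = 0.4642 km/s.

Δv₂ = 0.464 km/s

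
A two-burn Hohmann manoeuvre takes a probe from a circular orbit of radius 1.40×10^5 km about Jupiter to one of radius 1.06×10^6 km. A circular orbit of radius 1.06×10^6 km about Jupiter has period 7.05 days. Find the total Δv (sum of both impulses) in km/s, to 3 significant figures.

Δv = 15.6 km/s

From Kepler's third law T² = 4π²r³/μ at r = 1.06×10^6 km, T = 7.05 days = 7.05 × 86400 s = 6.0912×10^5 s: μ = 4π²r³/T² = 1.26728×10^8 km³/s².
Transfer-ellipse semi-major axis a_t = (r₁ + r₂)/2 = (1.400×10^5 + 1.060×10^6)/2 = 6.000×10^5 km.
Circular speed at r₁: v₁ = √(μ/r₁) = √(1.26728×10^8/1.400×10^5) = 30.0865 km/s.
Transfer-orbit speed at r₁ (v² = μ(2/r − 1/a)): v_p = √[μ(2/r₁ − 1/a_t)] = 39.9898 km/s.
First burn Δv₁ = |v_p − v₁| = 9.9033 km/s.
Circular speed at r₂: v₂ = √(μ/r₂) = 10.9341 km/s.
Transfer-orbit speed at r₂: v_a = √[μ(2/r₂ − 1/a_t)] = 5.28167 km/s.
Second burn Δv₂ = |v₂ − v_a| = 5.6524 km/s.
Total Δv = Δv₁ + Δv₂ = 15.56 km/s.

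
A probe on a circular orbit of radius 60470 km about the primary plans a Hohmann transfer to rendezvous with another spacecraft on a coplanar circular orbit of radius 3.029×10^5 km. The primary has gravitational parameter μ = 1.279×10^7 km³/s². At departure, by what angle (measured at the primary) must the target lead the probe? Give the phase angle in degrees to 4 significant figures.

φ = 96.38°

The Hohmann ellipse has a_t = (r₁ + r₂)/2 = 1.81685×10^5 km.
The half-period of the transfer ellipse is t = π√(a_t³/μ) = 68029 s.
The target's mean motion on its circular orbit is ω₂ = √(μ/r₂³) = 2.1453×10^-5 rad/s.
Angle swept by the target during transfer: ω₂·t = 1.4594 rad = 83.62°.
The probe traverses 180° on the transfer ellipse, so the target must lead by 180° − 83.62° = 96.38°.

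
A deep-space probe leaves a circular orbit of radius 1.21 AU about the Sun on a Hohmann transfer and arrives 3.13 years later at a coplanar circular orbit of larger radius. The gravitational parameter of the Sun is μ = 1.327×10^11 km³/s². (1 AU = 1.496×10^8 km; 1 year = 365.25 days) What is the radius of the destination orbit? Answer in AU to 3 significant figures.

r₂ = 5.58 AU

In km: r₁ = 1.21 × 1.496×10^8 = 1.81016×10^8 km.
Transfer time t = 3.13 years × 365.25 × 86400 s = 9.8775288×10^7 s, and t = π√(a_t³/μ).
So a_t = (μ t²/π²)^(1/3) = (1.327×10^11 × (9.8775288×10^7)² / π²)^(1/3) = 5.0811×10^8 km.
Since a_t = (r₁ + r₂)/2, r₂ = 2a_t − r₁ = 2×5.0811×10^8 − 1.81016×10^8 = 8.35204×10^8 km.
In AU: r₂ = 8.35204×10^8 / 1.496×10^8 = 5.58 AU.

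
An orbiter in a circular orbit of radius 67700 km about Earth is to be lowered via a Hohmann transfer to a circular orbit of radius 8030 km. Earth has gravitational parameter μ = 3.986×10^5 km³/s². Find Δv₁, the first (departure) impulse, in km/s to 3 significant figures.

Δv₁ = 1.31 km/s

Transfer-ellipse semi-major axis a_t = (r₁ + r₂)/2 = (67700 + 8030)/2 = 37865 km.
On the circular orbit at r = 67700 km, v_c = √(μ/r) = 2.426 km/s.
Transfer-orbit speed at the same r (vis-viva, a = a_t): v_t = √[μ(2/r − 1/a_t)] = 1.117 km/s.
Δv₁ = |v_t − v_c| = |1.117 − 2.426| = 1.309 km/s.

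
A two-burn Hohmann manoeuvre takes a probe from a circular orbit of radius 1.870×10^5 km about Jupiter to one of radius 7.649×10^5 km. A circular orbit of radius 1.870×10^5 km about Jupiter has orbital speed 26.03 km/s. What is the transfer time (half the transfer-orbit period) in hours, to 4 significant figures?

t = 25.46 hours

From the circular-orbit relation v² = μ/r at r = 1.870×10^5 km: μ = v²r = (26.03)² × 1.870×10^5 = 1.26704×10^8 km³/s².
Transfer-ellipse semi-major axis a_t = (r₁ + r₂)/2 = (1.870×10^5 + 7.649×10^5)/2 = 4.7595×10^5 km.
By Kepler's third law the transfer-orbit period is T = 2π√(a_t³/μ), so t = T/2 = 91640 s.
Converting: 91640 s ÷ 3600 s/hour = 25.46 hours.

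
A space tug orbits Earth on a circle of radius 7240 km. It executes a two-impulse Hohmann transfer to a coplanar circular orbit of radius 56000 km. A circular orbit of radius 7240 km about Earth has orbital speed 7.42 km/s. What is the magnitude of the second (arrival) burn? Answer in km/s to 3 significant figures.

From the circular-orbit relation v² = μ/r at r = 7240 km: μ = v²r = (7.42)² × 7240 = 3.98608×10^5 km³/s².
Transfer-ellipse semi-major axis a_t = (r₁ + r₂)/2 = (7240 + 56000)/2 = 31620 km.
Circular speed at r = 56000 km: v_c = √(μ/r) = 2.668 km/s.
Transfer-orbit speed at the same r (vis-viva, a = a_t): v_t = √[μ(2/r − 1/a_t)] = 1.277 km/s.
Δv₂ = |v_t − v_c| = |1.277 − 2.668| = 1.391 km/s.

Δv₂ = 1.39 km/s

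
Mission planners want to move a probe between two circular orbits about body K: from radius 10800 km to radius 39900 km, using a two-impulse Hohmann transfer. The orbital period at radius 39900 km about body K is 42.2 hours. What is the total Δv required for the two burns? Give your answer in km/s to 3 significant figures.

Δv = 1.38 km/s

From Kepler's third law T² = 4π²r³/μ at r = 39900 km, T = 42.2 hours = 42.2 × 3600 s = 1.5192×10^5 s: μ = 4π²r³/T² = 1.08655×10^5 km³/s².
The Hohmann ellipse has a_t = (r₁ + r₂)/2 = 25350 km.
At r₁ the circular-orbit speed is v₁ = √(μ/r₁) = 3.1718 km/s.
Transfer-orbit speed at r₁ (vis-viva equation): v_p = √[μ(2/r₁ − 1/a_t)] = 3.9793 km/s.
First burn Δv₁ = |v_p − v₁| = 0.8075 km/s.
Circular speed at r₂: v₂ = √(μ/r₂) = 1.6502 km/s.
Transfer-orbit speed at r₂: v_a = √[μ(2/r₂ − 1/a_t)] = 1.0771 km/s.
Second burn Δv₂ = |v₂ − v_a| = 0.5731 km/s.
Δv = Δv₁ + Δv₂ = 0.8075 + 0.5731 = 1.381 km/s.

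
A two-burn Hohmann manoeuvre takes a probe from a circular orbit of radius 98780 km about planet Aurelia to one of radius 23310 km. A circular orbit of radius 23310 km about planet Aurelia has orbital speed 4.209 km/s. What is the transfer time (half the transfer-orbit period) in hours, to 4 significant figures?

From the circular-orbit relation v² = μ/r at r = 23310 km: μ = v²r = (4.209)² × 23310 = 4.12953×10^5 km³/s².
The Hohmann ellipse has a_t = (r₁ + r₂)/2 = 61045 km.
Transfer time t = π√(a_t³/μ) = π√((61045)³ / 4.12953×10^5) = 73740 s.
Converting: 73740 s ÷ 3600 s/hour = 20.48 hours.

t = 20.48 hours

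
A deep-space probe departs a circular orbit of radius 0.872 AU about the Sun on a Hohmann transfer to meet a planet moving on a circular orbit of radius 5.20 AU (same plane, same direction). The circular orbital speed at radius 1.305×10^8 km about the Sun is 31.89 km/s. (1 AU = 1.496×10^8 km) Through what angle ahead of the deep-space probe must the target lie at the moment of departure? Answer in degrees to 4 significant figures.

φ = 99.70°

From the circular-orbit relation v² = μ/r at r = 1.305×10^8 km: μ = v²r = (31.89)² × 1.305×10^8 = 1.32715×10^11 km³/s².
In km: r₁ = 0.872 × 1.496×10^8 = 1.304512×10^8 km; r₂ = 5.20 × 1.496×10^8 = 7.7792×10^8 km.
Transfer-ellipse semi-major axis a_t = (r₁ + r₂)/2 = (1.304512×10^8 + 7.7792×10^8)/2 = 4.541856×10^8 km.
Transfer time t = π√(a_t³/μ) = 8.347×10^7 s.
Target angular speed ω₂ = √(μ/r₂³) = 1.679×10^-8 rad/s.
Angle swept by the target during transfer: ω₂·t = 1.4015 rad = 80.30°.
Arrival is 180° from departure on the ellipse, so φ = 180° − 80.30° = 99.70°.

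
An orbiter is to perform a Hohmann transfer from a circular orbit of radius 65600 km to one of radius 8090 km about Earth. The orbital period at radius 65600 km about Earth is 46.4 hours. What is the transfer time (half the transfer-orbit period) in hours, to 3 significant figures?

t = 9.77 hours

From Kepler's third law T² = 4π²r³/μ at r = 65600 km, T = 46.4 hours = 46.4 × 3600 s = 1.6704×10^5 s: μ = 4π²r³/T² = 3.99420×10^5 km³/s².
Transfer-ellipse semi-major axis a_t = (r₁ + r₂)/2 = (65600 + 8090)/2 = 36845 km.
By Kepler's third law the transfer-orbit period is T = 2π√(a_t³/μ), so t = T/2 = 35160 s.
Converting: 35160 s ÷ 3600 s/hour = 9.77 hours.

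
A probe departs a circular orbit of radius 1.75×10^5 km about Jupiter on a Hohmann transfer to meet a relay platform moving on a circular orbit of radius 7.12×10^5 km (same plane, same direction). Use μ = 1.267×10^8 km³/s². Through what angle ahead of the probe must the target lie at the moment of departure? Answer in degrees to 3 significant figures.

φ = 91.5°

Semi-major axis of the transfer orbit: a_t = (1.750×10^5 + 7.120×10^5)/2 = 4.435×10^5 km.
The half-period of the transfer ellipse is t = π√(a_t³/μ) = 82433.2 s.
The target's mean motion on its circular orbit is ω₂ = √(μ/r₂³) = 1.87356×10^-5 rad/s.
Angle swept by the target during transfer: ω₂·t = 1.5444 rad = 88.49°.
The probe traverses 180° on the transfer ellipse, so the target must lead by 180° − 88.49° = 91.5°.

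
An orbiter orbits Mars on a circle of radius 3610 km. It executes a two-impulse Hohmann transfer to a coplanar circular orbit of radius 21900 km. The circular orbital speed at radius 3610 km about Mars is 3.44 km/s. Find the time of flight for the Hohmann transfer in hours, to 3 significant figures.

t = 6.08 hours

From the circular-orbit relation v² = μ/r at r = 3610 km: μ = v²r = (3.44)² × 3610 = 42719.3 km³/s².
Semi-major axis of the transfer orbit: a_t = (3610 + 21900)/2 = 12755 km.
Half the transfer-orbit period gives t = π√(a_t³/μ) = 21900 s.
Converting: 21900 s ÷ 3600 s/hour = 6.08 hours.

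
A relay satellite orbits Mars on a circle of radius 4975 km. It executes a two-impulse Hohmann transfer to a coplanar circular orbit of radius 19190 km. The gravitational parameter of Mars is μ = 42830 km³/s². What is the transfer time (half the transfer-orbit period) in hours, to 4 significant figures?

Semi-major axis of the transfer orbit: a_t = (4975 + 19190)/2 = 12082.5 km.
Transfer time t = π√(a_t³/μ) = π√((12082.5)³ / 42830) = 20160 s.
Converting: 20160 s ÷ 3600 s/hour = 5.600 hours.

t = 5.600 hours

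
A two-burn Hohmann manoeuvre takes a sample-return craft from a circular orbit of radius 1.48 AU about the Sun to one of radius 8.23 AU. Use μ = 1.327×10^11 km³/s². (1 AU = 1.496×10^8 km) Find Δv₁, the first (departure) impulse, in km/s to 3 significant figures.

In km: r₁ = 1.48 × 1.496×10^8 = 2.21408×10^8 km; r₂ = 8.23 × 1.496×10^8 = 1.231208×10^9 km.
Semi-major axis of the transfer orbit: a_t = (2.21408×10^8 + 1.231208×10^9)/2 = 7.26308×10^8 km.
Circular speed at r = 2.21408×10^8 km: v_c = √(μ/r) = 24.482 km/s.
Vis-viva on the transfer ellipse at r = 2.21408×10^8 km gives v_t = √[μ(2/r − 1/a_t)] = 31.875 km/s.
Δv₁ = |v_t − v_c| = |31.875 − 24.482| = 7.393 km/s.

Δv₁ = 7.39 km/s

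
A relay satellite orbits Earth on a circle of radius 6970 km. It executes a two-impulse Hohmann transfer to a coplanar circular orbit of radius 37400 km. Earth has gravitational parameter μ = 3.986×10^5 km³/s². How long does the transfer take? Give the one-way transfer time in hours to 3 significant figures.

t = 4.57 hours

Semi-major axis of the transfer orbit: a_t = (6970 + 37400)/2 = 22185 km.
Half the transfer-orbit period gives t = π√(a_t³/μ) = 16440 s.
Converting: 16440 s ÷ 3600 s/hour = 4.57 hours.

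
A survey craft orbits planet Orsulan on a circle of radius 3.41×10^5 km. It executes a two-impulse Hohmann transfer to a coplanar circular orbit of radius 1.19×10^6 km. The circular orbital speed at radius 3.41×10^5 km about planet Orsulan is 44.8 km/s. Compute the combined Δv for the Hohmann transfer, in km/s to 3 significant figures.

Δv = 19.0 km/s

From the circular-orbit relation v² = μ/r at r = 3.41×10^5 km: μ = v²r = (44.8)² × 3.41×10^5 = 6.84401×10^8 km³/s².
Transfer-ellipse semi-major axis a_t = (r₁ + r₂)/2 = (3.410×10^5 + 1.190×10^6)/2 = 7.655×10^5 km.
At r₁ the circular-orbit speed is v₁ = √(μ/r₁) = 44.800 km/s.
Transfer-orbit speed at r₁ (vis-viva): v_p = √[μ(2/r₁ − 1/a_t)] = 55.857 km/s.
First burn Δv₁ = |v_p − v₁| = 11.057 km/s.
Circular speed at r₂: v₂ = √(μ/r₂) = 23.9818 km/s.
Transfer-orbit speed at r₂: v_a = √[μ(2/r₂ − 1/a_t)] = 16.0061 km/s.
Second burn Δv₂ = |v₂ − v_a| = 7.9757 km/s.
Total Δv = Δv₁ + Δv₂ = 19.03 km/s.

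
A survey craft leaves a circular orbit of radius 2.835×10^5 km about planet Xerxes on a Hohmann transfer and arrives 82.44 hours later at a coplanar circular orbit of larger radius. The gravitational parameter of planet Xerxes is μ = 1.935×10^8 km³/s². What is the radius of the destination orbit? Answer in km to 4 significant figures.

Transfer time t = 82.44 hours = 2.96784×10^5 s, and t = π√(a_t³/μ).
So a_t = (μ t²/π²)^(1/3) = (1.935×10^8 × (2.96784×10^5)² / π²)^(1/3) = 1.1997×10^6 km.
Since a_t = (r₁ + r₂)/2, r₂ = 2a_t − r₁ = 2×1.1997×10^6 − 2.835×10^5 = 2.1159×10^6 km.

r₂ = 2.116×10^6 km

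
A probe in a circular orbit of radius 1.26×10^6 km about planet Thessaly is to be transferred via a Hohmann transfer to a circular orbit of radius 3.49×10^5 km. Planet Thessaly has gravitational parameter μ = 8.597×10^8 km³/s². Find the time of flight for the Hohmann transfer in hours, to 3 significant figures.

t = 21.5 hours

Semi-major axis of the transfer orbit: a_t = (1.260×10^6 + 3.490×10^5)/2 = 8.045×10^5 km.
Half the transfer-orbit period gives t = π√(a_t³/μ) = 77320 s.
Converting: 77320 s ÷ 3600 s/hour = 21.5 hours.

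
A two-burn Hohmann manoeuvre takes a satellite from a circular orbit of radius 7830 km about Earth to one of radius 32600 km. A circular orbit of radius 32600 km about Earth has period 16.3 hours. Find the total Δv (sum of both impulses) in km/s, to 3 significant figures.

Δv = 3.24 km/s

From Kepler's third law T² = 4π²r³/μ at r = 32600 km, T = 16.3 hours = 16.3 × 3600 s = 58680 s: μ = 4π²r³/T² = 3.97221×10^5 km³/s².
Transfer-ellipse semi-major axis a_t = (r₁ + r₂)/2 = (7830 + 32600)/2 = 20215 km.
At r₁ the circular-orbit speed is v₁ = √(μ/r₁) = 7.12255 km/s.
Transfer-orbit speed at r₁ (vis-viva equation): v_p = √[μ(2/r₁ − 1/a_t)] = 9.04497 km/s.
First burn Δv₁ = |v_p − v₁| = 1.9224 km/s.
At r₂, v₂ = √(μ/r₂) = 3.4907 km/s.
Transfer-orbit speed at r₂: v_a = √[μ(2/r₂ − 1/a_t)] = 2.1725 km/s.
Second burn Δv₂ = |v₂ − v_a| = 1.3182 km/s.
Total Δv = Δv₁ + Δv₂ = 3.241 km/s.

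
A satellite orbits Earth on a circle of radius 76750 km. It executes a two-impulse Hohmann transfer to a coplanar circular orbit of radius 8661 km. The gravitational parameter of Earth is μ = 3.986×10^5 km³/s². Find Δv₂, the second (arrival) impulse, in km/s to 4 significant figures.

Δv₂ = 2.311 km/s

The Hohmann ellipse has a_t = (r₁ + r₂)/2 = 42705.5 km.
On the circular orbit at r = 8661 km, v_c = √(μ/r) = 6.784 km/s.
Vis-viva on the transfer ellipse at r = 8661 km gives v_t = √[μ(2/r − 1/a_t)] = 9.095 km/s.
Δv₂ = |v_t − v_c| = |9.095 − 6.784| = 2.311 km/s.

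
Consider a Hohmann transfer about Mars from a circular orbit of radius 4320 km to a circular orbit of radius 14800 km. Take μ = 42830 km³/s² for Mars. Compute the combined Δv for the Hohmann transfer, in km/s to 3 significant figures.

Δv = 1.33 km/s

The Hohmann ellipse has a_t = (r₁ + r₂)/2 = 9560 km.
Circular speed at r₁: v₁ = √(μ/r₁) = √(42830/4320) = 3.149 km/s.
On the transfer ellipse at r₁, v² = μ(2/r − 1/a) gives v_p = √[μ(2/r₁ − 1/a_t)] = 3.918 km/s.
First burn Δv₁ = |v_p − v₁| = 0.7690 km/s.
Circular speed at r₂: v₂ = √(μ/r₂) = 1.7012 km/s.
Transfer-orbit speed at r₂: v_a = √[μ(2/r₂ − 1/a_t)] = 1.1436 km/s.
Second burn Δv₂ = |v₂ − v_a| = 0.5576 km/s.
Total Δv = Δv₁ + Δv₂ = 1.327 km/s.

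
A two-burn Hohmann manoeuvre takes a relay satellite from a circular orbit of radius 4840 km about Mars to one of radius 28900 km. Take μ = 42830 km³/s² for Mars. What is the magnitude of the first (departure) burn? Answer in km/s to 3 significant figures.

Δv₁ = 0.919 km/s

The Hohmann ellipse has a_t = (r₁ + r₂)/2 = 16870 km.
Circular speed at r = 4840 km: v_c = √(μ/r) = 2.97476 km/s.
Transfer-orbit speed at the same r (vis-viva, a = a_t): v_t = √[μ(2/r − 1/a_t)] = 3.89352 km/s.
Δv₁ = |v_t − v_c| = |3.89352 − 2.97476| = 0.9188 km/s.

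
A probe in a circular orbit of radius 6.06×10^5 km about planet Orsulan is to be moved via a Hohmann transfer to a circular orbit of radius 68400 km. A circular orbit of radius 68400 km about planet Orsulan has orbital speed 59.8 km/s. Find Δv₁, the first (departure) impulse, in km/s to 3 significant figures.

From the circular-orbit relation v² = μ/r at r = 68400 km: μ = v²r = (59.8)² × 68400 = 2.44601×10^8 km³/s².
The Hohmann ellipse has a_t = (r₁ + r₂)/2 = 3.372×10^5 km.
Circular speed at r = 6.060×10^5 km: v_c = √(μ/r) = 20.09 km/s.
Vis-viva on the transfer ellipse at r = 6.060×10^5 km gives v_t = √[μ(2/r − 1/a_t)] = 9.049 km/s.
Δv₁ = |v_t − v_c| = |9.049 − 20.09| = 11.04 km/s.

Δv₁ = 11.0 km/s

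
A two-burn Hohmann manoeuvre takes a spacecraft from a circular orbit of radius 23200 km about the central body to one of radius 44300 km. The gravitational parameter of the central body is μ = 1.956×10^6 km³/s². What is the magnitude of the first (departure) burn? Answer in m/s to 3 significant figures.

Δv₁ = 1340 m/s

Transfer-ellipse semi-major axis a_t = (r₁ + r₂)/2 = (23200 + 44300)/2 = 33750 km.
On the circular orbit at r = 23200 km, v_c = √(μ/r) = 9.182 km/s.
Vis-viva on the transfer ellipse at r = 23200 km gives v_t = √[μ(2/r − 1/a_t)] = 10.52 km/s.
Δv₁ = |v_t − v_c| = |10.52 − 9.182| = 1.338 km/s.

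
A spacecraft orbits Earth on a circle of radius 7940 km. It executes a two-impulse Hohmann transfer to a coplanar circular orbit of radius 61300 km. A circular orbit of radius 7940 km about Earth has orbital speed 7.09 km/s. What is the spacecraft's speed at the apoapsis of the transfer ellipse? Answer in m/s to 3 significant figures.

v = 1220 m/s

From the circular-orbit relation v² = μ/r at r = 7940 km: μ = v²r = (7.09)² × 7940 = 3.99129×10^5 km³/s².
Semi-major axis of the transfer orbit: a_t = (7940 + 61300)/2 = 34620 km.
The apoapsis of the transfer ellipse is at r = 61300 km.
From the vis-viva equation, v = √[μ(2/r − 1/a_t)] = 1.222 km/s.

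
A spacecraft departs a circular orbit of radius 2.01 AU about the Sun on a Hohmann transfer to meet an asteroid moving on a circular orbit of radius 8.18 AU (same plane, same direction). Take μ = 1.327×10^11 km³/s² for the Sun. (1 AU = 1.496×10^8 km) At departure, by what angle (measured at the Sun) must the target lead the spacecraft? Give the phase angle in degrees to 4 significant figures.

In km: r₁ = 2.01 × 1.496×10^8 = 3.00696×10^8 km; r₂ = 8.18 × 1.496×10^8 = 1.223728×10^9 km.
The Hohmann ellipse has a_t = (r₁ + r₂)/2 = 7.62212×10^8 km.
The half-period of the transfer ellipse is t = π√(a_t³/μ) = 1.8148×10^8 s.
Target angular speed ω₂ = √(μ/r₂³) = 8.5096×10^-9 rad/s.
Angle swept by the target during transfer: ω₂·t = 1.5443 rad = 88.48°.
The spacecraft traverses 180° on the transfer ellipse, so the target must lead by 180° − 88.48° = 91.52°.

φ = 91.52°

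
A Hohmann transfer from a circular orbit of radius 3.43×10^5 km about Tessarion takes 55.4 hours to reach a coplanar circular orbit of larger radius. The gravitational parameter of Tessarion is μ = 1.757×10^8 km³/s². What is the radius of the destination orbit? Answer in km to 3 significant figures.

r₂ = 1.44×10^6 km

Transfer time t = 55.4 hours = 1.9944×10^5 s, and t = π√(a_t³/μ).
So a_t = (μ t²/π²)^(1/3) = (1.757×10^8 × (1.9944×10^5)² / π²)^(1/3) = 8.9132×10^5 km.
Since a_t = (r₁ + r₂)/2, r₂ = 2a_t − r₁ = 2×8.9132×10^5 − 3.430×10^5 = 1.43964×10^6 km.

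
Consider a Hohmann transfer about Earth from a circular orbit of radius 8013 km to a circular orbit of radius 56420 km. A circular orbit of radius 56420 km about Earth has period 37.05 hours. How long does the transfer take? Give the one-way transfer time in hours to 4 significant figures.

t = 7.993 hours

From Kepler's third law T² = 4π²r³/μ at r = 56420 km, T = 37.05 hours = 37.05 × 3600 s = 1.3338×10^5 s: μ = 4π²r³/T² = 3.98545×10^5 km³/s².
Semi-major axis of the transfer orbit: a_t = (8013 + 56420)/2 = 32216.5 km.
Transfer time t = π√(a_t³/μ) = π√((32216.5)³ / 3.98545×10^5) = 28776 s.
Converting: 28776 s ÷ 3600 s/hour = 7.993 hours.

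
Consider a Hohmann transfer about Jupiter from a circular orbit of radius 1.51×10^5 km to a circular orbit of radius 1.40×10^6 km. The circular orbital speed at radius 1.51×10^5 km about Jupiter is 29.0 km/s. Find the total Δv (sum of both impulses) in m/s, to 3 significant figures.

From the circular-orbit relation v² = μ/r at r = 1.51×10^5 km: μ = v²r = (29.0)² × 1.51×10^5 = 1.26991×10^8 km³/s².
The Hohmann ellipse has a_t = (r₁ + r₂)/2 = 7.755×10^5 km.
Circular speed at r₁: v₁ = √(μ/r₁) = √(1.26991×10^8/1.510×10^5) = 29.000 km/s.
Transfer-orbit speed at r₁ (vis-viva equation): v_p = √[μ(2/r₁ − 1/a_t)] = 38.965 km/s.
First burn Δv₁ = |v_p − v₁| = 9.965 km/s.
At r₂, v₂ = √(μ/r₂) = 9.524 km/s.
Transfer-orbit speed at r₂: v_a = √[μ(2/r₂ − 1/a_t)] = 4.203 km/s.
Second burn Δv₂ = |v₂ − v_a| = 5.321 km/s.
Δv = Δv₁ + Δv₂ = 9.965 + 5.321 = 15.29 km/s.

Δv = 15300 m/s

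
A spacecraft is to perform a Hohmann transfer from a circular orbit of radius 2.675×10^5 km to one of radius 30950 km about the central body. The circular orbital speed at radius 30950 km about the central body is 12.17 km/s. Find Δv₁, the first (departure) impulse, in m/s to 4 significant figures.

From the circular-orbit relation v² = μ/r at r = 30950 km: μ = v²r = (12.17)² × 30950 = 4.58397×10^6 km³/s².
The Hohmann ellipse has a_t = (r₁ + r₂)/2 = 1.49225×10^5 km.
On the circular orbit at r = 2.675×10^5 km, v_c = √(μ/r) = 4.1396 km/s.
Transfer-orbit speed at the same r (vis-viva, a = a_t): v_t = √[μ(2/r − 1/a_t)] = 1.8852 km/s.
Δv₁ = |v_t − v_c| = |1.8852 − 4.1396| = 2.254 km/s.

Δv₁ = 2254 m/s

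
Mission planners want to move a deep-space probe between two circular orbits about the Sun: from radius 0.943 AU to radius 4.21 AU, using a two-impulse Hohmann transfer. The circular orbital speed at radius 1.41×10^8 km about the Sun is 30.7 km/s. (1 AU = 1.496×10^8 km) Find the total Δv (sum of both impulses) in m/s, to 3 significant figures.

Δv = 14300 m/s

From the circular-orbit relation v² = μ/r at r = 1.41×10^8 km: μ = v²r = (30.7)² × 1.41×10^8 = 1.32891×10^11 km³/s².
In km: r₁ = 0.943 × 1.496×10^8 = 1.410728×10^8 km; r₂ = 4.21 × 1.496×10^8 = 6.29816×10^8 km.
The Hohmann ellipse has a_t = (r₁ + r₂)/2 = 3.854444×10^8 km.
Circular speed at r₁: v₁ = √(μ/r₁) = √(1.32891×10^11/1.410728×10^8) = 30.692 km/s.
Transfer-orbit speed at r₁ (vis-viva): v_p = √[μ(2/r₁ − 1/a_t)] = 39.233 km/s.
First burn Δv₁ = |v_p − v₁| = 8.541 km/s.
At r₂, v₂ = √(μ/r₂) = 14.526 km/s.
Transfer-orbit speed at r₂: v_a = √[μ(2/r₂ − 1/a_t)] = 8.7878 km/s.
Second burn Δv₂ = |v₂ − v_a| = 5.738 km/s.
Δv = Δv₁ + Δv₂ = 8.541 + 5.738 = 14.28 km/s.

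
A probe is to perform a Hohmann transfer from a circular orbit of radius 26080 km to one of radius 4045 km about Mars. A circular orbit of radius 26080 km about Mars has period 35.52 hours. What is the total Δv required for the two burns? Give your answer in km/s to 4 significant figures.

Δv = 1.645 km/s

From Kepler's third law T² = 4π²r³/μ at r = 26080 km, T = 35.52 hours = 35.52 × 3600 s = 1.27872×10^5 s: μ = 4π²r³/T² = 42828.4 km³/s².
The Hohmann ellipse has a_t = (r₁ + r₂)/2 = 15062.5 km.
Circular speed at r₁: v₁ = √(μ/r₁) = √(42828.4/26080) = 1.2815 km/s.
Transfer-orbit speed at r₁ (vis-viva equation): v_a = √[μ(2/r₁ − 1/a_t)] = 0.66408 km/s.
First burn Δv₁ = |v_a − v₁| = 0.6174 km/s.
At r₂, v₂ = √(μ/r₂) = 3.254 km/s.
Transfer-orbit speed at r₂: v_p = √[μ(2/r₂ − 1/a_t)] = 4.282 km/s.
Second burn Δv₂ = |v₂ − v_p| = 1.028 km/s.
Total Δv = Δv₁ + Δv₂ = 1.645 km/s.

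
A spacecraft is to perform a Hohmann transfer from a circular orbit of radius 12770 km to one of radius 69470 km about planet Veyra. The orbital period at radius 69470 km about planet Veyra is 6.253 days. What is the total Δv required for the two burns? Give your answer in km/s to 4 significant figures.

Δv = 0.9226 km/s

From Kepler's third law T² = 4π²r³/μ at r = 69470 km, T = 6.253 days = 6.253 × 86400 s = 5.402592×10^5 s: μ = 4π²r³/T² = 45346.9 km³/s².
Transfer-ellipse semi-major axis a_t = (r₁ + r₂)/2 = (12770 + 69470)/2 = 41120 km.
Circular speed at r₁: v₁ = √(μ/r₁) = √(45346.9/12770) = 1.8844 km/s.
Transfer-orbit speed at r₁ (vis-viva equation): v_p = √[μ(2/r₁ − 1/a_t)] = 2.4493 km/s.
First burn Δv₁ = |v_p − v₁| = 0.5649 km/s.
Circular speed at r₂: v₂ = √(μ/r₂) = 0.8079 km/s.
Transfer-orbit speed at r₂: v_a = √[μ(2/r₂ − 1/a_t)] = 0.4502 km/s.
Second burn Δv₂ = |v₂ − v_a| = 0.3577 km/s.
Δv = Δv₁ + Δv₂ = 0.5649 + 0.3577 = 0.9226 km/s.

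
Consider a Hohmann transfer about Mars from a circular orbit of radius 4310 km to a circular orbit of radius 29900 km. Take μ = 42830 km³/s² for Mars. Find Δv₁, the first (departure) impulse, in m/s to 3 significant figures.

Δv₁ = 1020 m/s

Transfer-ellipse semi-major axis a_t = (r₁ + r₂)/2 = (4310 + 29900)/2 = 17105 km.
On the circular orbit at r = 4310 km, v_c = √(μ/r) = 3.1524 km/s.
Transfer-orbit speed at the same r (vis-viva, a = a_t): v_t = √[μ(2/r − 1/a_t)] = 4.1678 km/s.
Δv₁ = |v_t − v_c| = |4.1678 − 3.1524| = 1.015 km/s.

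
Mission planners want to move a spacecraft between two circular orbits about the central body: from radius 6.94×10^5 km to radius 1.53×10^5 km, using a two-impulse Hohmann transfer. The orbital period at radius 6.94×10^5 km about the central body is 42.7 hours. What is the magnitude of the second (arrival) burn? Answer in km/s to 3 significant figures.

From Kepler's third law T² = 4π²r³/μ at r = 6.94×10^5 km, T = 42.7 hours = 42.7 × 3600 s = 1.5372×10^5 s: μ = 4π²r³/T² = 5.58441×10^8 km³/s².
The Hohmann ellipse has a_t = (r₁ + r₂)/2 = 4.235×10^5 km.
On the circular orbit at r = 1.530×10^5 km, v_c = √(μ/r) = 60.415 km/s.
Transfer-orbit speed at the same r (vis-viva, a = a_t): v_t = √[μ(2/r − 1/a_t)] = 77.339 km/s.
Δv₂ = |v_t − v_c| = |77.339 − 60.415| = 16.92 km/s.

Δv₂ = 16.9 km/s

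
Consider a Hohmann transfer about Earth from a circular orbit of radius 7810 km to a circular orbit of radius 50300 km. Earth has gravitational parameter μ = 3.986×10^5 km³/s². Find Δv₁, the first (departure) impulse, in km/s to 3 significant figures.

Δv₁ = 2.26 km/s

The Hohmann ellipse has a_t = (r₁ + r₂)/2 = 29055 km.
On the circular orbit at r = 7810 km, v_c = √(μ/r) = 7.144 km/s.
Vis-viva on the transfer ellipse at r = 7810 km gives v_t = √[μ(2/r − 1/a_t)] = 9.400 km/s.
Δv₁ = |v_t − v_c| = |9.400 − 7.144| = 2.256 km/s.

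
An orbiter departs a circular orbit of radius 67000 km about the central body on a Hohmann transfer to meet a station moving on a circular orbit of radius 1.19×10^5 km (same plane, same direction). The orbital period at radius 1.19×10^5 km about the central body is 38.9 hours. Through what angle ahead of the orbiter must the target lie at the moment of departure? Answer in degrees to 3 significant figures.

From Kepler's third law T² = 4π²r³/μ at r = 1.19×10^5 km, T = 38.9 hours = 38.9 × 3600 s = 1.4004×10^5 s: μ = 4π²r³/T² = 3.39232×10^6 km³/s².
Transfer-ellipse semi-major axis a_t = (r₁ + r₂)/2 = (67000 + 1.190×10^5)/2 = 93000 km.
The half-period of the transfer ellipse is t = π√(a_t³/μ) = 48376 s.
Target angular speed ω₂ = √(μ/r₂³) = 4.4867×10^-5 rad/s.
Angle swept by the target during transfer: ω₂·t = 2.1705 rad = 124.4°.
The orbiter traverses 180° on the transfer ellipse, so the target must lead by 180° − 124.4° = 55.6°.

φ = 55.6°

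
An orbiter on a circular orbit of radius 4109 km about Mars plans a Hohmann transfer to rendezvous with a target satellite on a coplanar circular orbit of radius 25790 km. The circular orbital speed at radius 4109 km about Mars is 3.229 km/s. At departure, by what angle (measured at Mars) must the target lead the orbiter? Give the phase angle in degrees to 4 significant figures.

φ = 100.6°

From the circular-orbit relation v² = μ/r at r = 4109 km: μ = v²r = (3.229)² × 4109 = 42842.2 km³/s².
Semi-major axis of the transfer orbit: a_t = (4109 + 25790)/2 = 14949.5 km.
The half-period of the transfer ellipse is t = π√(a_t³/μ) = 27743 s.
The target's mean motion on its circular orbit is ω₂ = √(μ/r₂³) = 4.9976×10^-5 rad/s.
Angle swept by the target during transfer: ω₂·t = 1.3865 rad = 79.44°.
The orbiter traverses 180° on the transfer ellipse, so the target must lead by 180° − 79.44° = 100.6°.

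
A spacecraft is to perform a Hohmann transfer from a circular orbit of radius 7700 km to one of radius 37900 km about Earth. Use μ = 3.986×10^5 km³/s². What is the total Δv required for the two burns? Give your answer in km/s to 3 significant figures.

Semi-major axis of the transfer orbit: a_t = (7700 + 37900)/2 = 22800 km.
At r₁ the circular-orbit speed is v₁ = √(μ/r₁) = 7.1949 km/s.
Transfer-orbit speed at r₁ (vis-viva): v_p = √[μ(2/r₁ − 1/a_t)] = 9.2763 km/s.
First burn Δv₁ = |v_p − v₁| = 2.0814 km/s.
At r₂, v₂ = √(μ/r₂) = 3.2430 km/s.
Transfer-orbit speed at r₂: v_a = √[μ(2/r₂ − 1/a_t)] = 1.8846 km/s.
Second burn Δv₂ = |v₂ − v_a| = 1.3584 km/s.
Δv = Δv₁ + Δv₂ = 2.0814 + 1.3584 = 3.440 km/s.

Δv = 3.44 km/s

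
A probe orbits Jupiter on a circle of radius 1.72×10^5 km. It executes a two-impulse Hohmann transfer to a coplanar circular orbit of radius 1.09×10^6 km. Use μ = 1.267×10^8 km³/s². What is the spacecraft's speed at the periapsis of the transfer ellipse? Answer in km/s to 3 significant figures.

v = 35.7 km/s

Semi-major axis of the transfer orbit: a_t = (1.720×10^5 + 1.090×10^6)/2 = 6.310×10^5 km.
The periapsis of the transfer ellipse is at r = 1.720×10^5 km.
From the vis-viva equation, v = √[μ(2/r − 1/a_t)] = 35.67 km/s.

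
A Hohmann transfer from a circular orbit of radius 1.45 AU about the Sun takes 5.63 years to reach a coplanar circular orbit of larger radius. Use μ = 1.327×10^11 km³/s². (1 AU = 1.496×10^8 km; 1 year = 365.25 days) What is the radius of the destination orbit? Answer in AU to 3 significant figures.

In km: r₁ = 1.45 × 1.496×10^8 = 2.1692×10^8 km.
Transfer time t = 5.63 years × 365.25 × 86400 s = 1.77669288×10^8 s, and t = π√(a_t³/μ).
So a_t = (μ t²/π²)^(1/3) = (1.327×10^11 × (1.77669288×10^8)² / π²)^(1/3) = 7.5151×10^8 km.
Since a_t = (r₁ + r₂)/2, r₂ = 2a_t − r₁ = 2×7.5151×10^8 − 2.1692×10^8 = 1.2861×10^9 km.
In AU: r₂ = 1.2861×10^9 / 1.496×10^8 = 8.60 AU.

r₂ = 8.60 AU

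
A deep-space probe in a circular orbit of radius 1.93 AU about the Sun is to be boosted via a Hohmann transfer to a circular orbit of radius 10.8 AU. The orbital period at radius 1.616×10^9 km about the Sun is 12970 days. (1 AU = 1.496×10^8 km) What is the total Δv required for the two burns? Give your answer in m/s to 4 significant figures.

Δv = 10560 m/s

From Kepler's third law T² = 4π²r³/μ at r = 1.616×10^9 km, T = 12970 days = 12970 × 86400 s = 1.120608×10^9 s: μ = 4π²r³/T² = 1.32671×10^11 km³/s².
In km: r₁ = 1.93 × 1.496×10^8 = 2.88728×10^8 km; r₂ = 10.8 × 1.496×10^8 = 1.61568×10^9 km.
Semi-major axis of the transfer orbit: a_t = (2.88728×10^8 + 1.61568×10^9)/2 = 9.52204×10^8 km.
Circular speed at r₁: v₁ = √(μ/r₁) = √(1.32671×10^11/2.88728×10^8) = 21.436 km/s.
Transfer-orbit speed at r₁ (vis-viva): v_p = √[μ(2/r₁ − 1/a_t)] = 27.923 km/s.
First burn Δv₁ = |v_p − v₁| = 6.487 km/s.
At r₂, v₂ = √(μ/r₂) = 9.062 km/s.
Transfer-orbit speed at r₂: v_a = √[μ(2/r₂ − 1/a_t)] = 4.990 km/s.
Second burn Δv₂ = |v₂ − v_a| = 4.072 km/s.
Total Δv = Δv₁ + Δv₂ = 10.56 km/s.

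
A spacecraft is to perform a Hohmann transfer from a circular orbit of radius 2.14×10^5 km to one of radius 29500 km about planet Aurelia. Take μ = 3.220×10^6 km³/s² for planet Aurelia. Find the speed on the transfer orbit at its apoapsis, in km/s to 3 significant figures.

The Hohmann ellipse has a_t = (r₁ + r₂)/2 = 1.2175×10^5 km.
The apoapsis of the transfer ellipse is at r = 2.140×10^5 km.
From the vis-viva equation, v = √[μ(2/r − 1/a_t)] = 1.909 km/s.

v = 1.91 km/s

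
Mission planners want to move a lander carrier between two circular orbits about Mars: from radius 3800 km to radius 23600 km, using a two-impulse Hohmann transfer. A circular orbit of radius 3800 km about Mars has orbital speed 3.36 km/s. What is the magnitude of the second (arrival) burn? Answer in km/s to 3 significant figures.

Δv₂ = 0.638 km/s

From the circular-orbit relation v² = μ/r at r = 3800 km: μ = v²r = (3.36)² × 3800 = 42900.5 km³/s².
The Hohmann ellipse has a_t = (r₁ + r₂)/2 = 13700 km.
Circular speed at r = 23600 km: v_c = √(μ/r) = 1.3483 km/s.
Transfer-orbit speed at the same r (vis-viva, a = a_t): v_t = √[μ(2/r − 1/a_t)] = 0.71008 km/s.
Δv₂ = |v_t − v_c| = |0.71008 − 1.3483| = 0.6382 km/s.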